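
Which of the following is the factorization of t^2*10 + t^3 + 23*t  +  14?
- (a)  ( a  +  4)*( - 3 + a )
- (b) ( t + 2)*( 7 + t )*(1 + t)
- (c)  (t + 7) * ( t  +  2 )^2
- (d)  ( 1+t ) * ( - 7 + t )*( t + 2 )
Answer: b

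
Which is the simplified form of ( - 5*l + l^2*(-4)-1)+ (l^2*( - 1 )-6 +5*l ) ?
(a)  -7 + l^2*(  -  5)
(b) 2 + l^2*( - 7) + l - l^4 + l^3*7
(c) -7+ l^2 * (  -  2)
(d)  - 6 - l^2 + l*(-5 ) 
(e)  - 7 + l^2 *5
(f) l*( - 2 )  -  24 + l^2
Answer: a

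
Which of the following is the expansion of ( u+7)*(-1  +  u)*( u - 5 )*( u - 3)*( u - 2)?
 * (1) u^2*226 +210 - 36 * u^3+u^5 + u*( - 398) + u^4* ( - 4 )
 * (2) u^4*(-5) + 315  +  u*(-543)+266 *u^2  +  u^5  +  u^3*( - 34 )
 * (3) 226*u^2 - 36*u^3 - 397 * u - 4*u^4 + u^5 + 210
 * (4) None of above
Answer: 3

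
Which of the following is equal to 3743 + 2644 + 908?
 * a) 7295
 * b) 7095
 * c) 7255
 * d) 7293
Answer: a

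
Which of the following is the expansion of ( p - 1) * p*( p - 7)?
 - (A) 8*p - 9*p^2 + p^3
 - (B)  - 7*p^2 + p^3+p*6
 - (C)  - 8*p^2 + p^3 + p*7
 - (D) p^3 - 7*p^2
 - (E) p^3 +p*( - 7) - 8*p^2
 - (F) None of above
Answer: C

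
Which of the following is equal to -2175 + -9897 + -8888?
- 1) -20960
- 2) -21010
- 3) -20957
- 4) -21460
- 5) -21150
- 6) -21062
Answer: 1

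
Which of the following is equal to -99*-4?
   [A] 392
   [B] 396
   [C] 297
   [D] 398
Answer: B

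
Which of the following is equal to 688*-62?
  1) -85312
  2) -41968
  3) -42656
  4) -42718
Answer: 3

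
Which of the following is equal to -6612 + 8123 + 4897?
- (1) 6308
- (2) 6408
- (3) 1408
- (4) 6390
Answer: 2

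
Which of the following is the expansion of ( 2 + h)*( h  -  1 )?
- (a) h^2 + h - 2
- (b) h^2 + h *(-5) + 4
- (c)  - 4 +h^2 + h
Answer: a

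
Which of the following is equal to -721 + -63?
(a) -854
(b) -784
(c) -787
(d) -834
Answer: b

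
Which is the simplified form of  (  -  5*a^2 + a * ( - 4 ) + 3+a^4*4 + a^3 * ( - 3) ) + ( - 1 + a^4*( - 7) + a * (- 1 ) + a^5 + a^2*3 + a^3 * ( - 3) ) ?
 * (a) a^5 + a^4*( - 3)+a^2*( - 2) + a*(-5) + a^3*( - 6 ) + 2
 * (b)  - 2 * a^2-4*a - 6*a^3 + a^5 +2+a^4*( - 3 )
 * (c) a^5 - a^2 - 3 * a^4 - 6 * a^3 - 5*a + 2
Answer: a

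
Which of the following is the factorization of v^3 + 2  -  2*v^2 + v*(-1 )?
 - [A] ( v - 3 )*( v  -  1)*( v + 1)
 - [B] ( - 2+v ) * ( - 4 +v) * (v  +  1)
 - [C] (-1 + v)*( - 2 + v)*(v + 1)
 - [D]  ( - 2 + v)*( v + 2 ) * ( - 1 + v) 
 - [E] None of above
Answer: C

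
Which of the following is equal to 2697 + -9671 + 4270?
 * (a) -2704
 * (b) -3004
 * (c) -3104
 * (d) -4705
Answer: a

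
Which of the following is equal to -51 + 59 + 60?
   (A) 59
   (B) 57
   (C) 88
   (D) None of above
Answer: D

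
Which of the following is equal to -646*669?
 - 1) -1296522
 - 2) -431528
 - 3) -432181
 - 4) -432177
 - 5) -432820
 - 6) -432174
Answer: 6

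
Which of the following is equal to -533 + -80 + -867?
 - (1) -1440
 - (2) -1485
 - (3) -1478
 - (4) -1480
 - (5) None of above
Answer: 4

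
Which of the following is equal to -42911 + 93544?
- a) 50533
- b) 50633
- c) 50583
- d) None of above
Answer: b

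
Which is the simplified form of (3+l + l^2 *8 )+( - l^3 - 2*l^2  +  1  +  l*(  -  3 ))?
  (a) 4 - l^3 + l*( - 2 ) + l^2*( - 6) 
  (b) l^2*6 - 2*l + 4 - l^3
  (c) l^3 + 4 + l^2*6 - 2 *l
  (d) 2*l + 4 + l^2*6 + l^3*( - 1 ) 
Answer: b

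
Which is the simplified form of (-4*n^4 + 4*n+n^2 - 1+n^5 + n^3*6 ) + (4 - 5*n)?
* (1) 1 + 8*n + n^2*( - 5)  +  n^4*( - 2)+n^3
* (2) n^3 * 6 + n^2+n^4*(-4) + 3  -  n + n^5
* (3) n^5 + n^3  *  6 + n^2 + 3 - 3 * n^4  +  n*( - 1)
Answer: 2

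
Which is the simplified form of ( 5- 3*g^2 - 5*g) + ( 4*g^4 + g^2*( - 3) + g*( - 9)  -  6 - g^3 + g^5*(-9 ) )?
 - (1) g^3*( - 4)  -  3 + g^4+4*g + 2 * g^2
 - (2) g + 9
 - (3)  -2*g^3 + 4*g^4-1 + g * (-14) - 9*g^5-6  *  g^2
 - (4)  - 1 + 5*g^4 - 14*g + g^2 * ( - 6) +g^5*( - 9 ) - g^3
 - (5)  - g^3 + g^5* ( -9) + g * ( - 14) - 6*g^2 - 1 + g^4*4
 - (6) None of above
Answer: 5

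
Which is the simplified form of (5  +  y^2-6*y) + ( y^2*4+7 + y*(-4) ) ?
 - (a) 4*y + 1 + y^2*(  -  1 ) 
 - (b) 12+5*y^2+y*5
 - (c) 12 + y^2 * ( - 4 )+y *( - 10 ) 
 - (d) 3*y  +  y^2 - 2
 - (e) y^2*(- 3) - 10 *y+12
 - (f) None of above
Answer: f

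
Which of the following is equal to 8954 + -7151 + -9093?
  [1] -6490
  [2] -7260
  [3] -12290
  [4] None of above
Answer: 4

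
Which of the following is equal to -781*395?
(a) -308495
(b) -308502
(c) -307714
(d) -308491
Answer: a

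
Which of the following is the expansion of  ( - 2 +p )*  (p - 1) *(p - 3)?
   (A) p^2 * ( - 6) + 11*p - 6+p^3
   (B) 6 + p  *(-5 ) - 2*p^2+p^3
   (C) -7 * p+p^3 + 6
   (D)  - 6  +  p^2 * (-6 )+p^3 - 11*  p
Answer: A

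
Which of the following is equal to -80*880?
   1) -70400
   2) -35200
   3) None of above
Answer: 1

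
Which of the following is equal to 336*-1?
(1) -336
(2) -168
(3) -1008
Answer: 1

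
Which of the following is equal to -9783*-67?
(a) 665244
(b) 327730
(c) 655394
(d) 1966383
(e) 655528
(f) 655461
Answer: f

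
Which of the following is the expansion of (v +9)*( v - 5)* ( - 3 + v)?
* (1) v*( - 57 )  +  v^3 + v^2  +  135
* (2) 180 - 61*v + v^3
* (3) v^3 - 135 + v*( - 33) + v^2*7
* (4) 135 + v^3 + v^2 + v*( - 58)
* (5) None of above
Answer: 1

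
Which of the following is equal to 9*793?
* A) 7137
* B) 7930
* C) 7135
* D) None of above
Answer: A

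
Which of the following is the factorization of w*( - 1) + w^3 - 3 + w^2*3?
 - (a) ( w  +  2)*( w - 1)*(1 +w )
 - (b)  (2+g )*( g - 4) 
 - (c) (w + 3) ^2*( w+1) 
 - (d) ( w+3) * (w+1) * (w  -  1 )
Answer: d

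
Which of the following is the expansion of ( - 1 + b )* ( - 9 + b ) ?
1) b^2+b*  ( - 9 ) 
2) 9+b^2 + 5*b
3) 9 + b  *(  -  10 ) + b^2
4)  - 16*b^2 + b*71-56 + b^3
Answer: 3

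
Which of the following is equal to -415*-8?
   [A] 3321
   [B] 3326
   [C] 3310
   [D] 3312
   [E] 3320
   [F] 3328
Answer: E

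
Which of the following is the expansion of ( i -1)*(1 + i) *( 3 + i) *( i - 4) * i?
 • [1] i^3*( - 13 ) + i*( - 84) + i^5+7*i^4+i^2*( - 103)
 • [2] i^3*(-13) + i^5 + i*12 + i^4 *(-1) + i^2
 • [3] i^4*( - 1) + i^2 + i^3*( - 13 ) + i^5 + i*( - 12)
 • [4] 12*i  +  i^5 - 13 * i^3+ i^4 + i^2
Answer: 2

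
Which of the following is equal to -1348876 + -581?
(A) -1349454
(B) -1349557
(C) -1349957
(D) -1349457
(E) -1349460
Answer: D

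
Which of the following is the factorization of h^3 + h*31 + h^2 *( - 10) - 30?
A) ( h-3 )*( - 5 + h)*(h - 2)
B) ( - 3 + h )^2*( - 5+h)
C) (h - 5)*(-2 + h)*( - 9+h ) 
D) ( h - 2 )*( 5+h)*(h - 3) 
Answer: A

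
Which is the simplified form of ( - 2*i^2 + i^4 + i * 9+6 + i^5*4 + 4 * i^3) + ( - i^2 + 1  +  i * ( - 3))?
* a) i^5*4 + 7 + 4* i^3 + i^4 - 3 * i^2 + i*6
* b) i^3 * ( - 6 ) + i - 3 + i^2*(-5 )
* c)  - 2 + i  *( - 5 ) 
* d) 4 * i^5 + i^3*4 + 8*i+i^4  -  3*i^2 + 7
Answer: a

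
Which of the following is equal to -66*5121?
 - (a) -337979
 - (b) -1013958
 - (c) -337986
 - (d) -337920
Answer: c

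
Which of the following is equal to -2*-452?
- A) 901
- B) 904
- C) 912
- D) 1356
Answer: B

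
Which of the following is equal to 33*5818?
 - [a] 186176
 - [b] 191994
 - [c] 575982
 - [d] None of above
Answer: b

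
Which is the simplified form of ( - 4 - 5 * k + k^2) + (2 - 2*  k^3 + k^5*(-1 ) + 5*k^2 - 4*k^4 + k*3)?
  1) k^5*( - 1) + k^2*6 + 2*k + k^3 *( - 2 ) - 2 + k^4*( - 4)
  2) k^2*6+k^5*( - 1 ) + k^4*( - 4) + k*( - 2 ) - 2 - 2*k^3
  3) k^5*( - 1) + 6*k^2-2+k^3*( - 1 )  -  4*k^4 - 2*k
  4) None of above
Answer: 2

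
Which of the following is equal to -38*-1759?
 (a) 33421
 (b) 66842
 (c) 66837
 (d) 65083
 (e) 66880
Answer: b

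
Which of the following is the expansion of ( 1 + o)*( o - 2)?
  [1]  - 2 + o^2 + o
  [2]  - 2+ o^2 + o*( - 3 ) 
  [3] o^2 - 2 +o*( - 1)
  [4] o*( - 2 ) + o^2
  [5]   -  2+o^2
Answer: 3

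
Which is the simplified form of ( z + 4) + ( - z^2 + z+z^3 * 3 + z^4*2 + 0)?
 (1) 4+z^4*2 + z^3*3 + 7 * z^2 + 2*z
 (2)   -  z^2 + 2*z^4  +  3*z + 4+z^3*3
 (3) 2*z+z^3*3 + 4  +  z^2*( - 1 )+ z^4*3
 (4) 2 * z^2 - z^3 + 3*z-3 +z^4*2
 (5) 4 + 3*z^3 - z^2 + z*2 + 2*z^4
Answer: 5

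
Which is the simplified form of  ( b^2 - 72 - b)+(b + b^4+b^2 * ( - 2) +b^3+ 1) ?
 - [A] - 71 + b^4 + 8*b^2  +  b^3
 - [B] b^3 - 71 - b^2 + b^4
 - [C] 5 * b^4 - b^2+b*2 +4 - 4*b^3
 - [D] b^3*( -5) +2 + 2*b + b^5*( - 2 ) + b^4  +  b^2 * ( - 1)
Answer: B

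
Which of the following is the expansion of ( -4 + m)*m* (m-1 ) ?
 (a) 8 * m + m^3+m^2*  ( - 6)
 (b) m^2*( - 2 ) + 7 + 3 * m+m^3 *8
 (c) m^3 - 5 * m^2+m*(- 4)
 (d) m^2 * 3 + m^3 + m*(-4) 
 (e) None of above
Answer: e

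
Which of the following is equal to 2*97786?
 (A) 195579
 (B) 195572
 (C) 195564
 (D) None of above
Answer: B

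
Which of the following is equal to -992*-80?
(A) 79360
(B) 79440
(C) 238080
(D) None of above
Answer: A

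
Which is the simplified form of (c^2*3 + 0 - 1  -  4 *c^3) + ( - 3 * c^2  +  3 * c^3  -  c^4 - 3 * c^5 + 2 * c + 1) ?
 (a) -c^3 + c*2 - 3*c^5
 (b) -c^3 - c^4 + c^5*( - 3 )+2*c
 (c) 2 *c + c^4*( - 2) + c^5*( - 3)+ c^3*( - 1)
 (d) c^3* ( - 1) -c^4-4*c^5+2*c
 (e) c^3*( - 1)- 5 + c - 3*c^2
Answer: b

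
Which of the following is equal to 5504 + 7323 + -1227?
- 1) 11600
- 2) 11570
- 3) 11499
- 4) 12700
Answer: 1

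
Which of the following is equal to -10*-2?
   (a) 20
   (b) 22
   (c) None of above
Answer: a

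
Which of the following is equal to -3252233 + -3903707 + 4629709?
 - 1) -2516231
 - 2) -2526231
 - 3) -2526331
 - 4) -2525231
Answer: 2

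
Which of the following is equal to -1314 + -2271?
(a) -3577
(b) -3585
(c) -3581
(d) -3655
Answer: b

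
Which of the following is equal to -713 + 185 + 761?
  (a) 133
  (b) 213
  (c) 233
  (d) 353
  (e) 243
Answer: c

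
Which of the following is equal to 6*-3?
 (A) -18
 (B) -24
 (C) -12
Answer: A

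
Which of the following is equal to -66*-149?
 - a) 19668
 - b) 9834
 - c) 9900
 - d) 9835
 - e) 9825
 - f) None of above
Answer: b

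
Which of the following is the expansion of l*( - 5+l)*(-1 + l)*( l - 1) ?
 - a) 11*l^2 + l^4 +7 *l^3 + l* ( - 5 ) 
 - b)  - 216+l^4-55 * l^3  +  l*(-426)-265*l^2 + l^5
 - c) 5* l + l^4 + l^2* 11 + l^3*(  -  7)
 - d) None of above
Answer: d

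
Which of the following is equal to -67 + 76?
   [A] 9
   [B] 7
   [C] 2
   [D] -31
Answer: A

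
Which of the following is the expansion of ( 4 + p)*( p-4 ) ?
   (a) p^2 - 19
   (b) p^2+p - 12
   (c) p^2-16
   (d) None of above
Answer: c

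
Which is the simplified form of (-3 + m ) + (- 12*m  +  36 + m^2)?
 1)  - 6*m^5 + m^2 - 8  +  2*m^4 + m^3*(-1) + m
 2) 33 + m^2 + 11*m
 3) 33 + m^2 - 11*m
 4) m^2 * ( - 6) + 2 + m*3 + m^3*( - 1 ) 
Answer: 3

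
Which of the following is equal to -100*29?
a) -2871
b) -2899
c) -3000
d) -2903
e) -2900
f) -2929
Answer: e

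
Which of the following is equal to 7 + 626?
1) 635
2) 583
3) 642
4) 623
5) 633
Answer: 5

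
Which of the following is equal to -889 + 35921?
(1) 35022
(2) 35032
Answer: 2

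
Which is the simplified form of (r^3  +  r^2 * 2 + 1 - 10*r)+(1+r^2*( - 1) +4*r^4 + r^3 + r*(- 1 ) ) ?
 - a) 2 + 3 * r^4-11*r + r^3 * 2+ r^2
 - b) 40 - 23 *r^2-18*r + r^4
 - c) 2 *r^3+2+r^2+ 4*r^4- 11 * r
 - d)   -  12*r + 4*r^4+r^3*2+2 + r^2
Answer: c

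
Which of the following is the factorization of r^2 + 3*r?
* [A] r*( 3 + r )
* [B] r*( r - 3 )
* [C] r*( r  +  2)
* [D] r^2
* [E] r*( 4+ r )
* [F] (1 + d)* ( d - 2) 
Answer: A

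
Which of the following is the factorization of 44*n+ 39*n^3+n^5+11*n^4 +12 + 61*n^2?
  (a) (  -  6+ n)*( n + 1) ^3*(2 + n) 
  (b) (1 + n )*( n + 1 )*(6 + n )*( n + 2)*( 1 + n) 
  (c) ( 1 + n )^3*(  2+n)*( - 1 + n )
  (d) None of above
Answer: b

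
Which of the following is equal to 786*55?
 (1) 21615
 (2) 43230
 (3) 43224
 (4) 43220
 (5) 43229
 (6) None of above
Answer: 2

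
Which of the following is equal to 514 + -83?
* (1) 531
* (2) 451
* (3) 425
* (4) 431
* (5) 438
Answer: 4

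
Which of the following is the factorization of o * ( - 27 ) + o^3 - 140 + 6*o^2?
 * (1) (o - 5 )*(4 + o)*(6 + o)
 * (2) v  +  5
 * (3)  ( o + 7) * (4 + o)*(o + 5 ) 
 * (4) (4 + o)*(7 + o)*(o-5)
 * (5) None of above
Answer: 4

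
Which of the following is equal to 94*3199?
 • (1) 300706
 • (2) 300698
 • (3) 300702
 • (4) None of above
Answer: 1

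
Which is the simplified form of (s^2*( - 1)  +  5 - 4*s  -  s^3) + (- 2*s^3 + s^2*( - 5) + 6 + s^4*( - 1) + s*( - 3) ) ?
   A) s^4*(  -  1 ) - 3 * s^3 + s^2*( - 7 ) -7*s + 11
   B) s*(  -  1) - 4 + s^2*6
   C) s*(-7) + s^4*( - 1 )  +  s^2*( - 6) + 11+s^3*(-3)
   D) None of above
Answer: C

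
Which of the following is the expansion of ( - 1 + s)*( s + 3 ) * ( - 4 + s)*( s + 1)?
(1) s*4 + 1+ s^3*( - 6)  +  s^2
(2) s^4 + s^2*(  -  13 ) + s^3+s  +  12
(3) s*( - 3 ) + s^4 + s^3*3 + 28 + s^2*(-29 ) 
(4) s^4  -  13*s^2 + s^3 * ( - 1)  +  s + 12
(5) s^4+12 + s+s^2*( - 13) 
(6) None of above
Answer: 4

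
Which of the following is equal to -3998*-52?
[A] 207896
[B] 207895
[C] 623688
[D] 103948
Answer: A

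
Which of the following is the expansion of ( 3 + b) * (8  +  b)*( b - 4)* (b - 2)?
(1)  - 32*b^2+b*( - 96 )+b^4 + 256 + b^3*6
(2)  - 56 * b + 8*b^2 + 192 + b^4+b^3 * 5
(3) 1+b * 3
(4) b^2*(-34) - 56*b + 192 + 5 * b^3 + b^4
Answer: 4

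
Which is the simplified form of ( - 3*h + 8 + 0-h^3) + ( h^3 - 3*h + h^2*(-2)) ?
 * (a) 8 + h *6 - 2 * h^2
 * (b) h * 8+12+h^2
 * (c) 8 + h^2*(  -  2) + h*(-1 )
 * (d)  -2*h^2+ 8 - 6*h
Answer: d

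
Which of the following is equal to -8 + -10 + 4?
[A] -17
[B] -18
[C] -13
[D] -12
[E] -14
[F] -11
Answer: E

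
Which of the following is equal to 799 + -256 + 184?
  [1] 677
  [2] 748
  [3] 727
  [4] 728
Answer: 3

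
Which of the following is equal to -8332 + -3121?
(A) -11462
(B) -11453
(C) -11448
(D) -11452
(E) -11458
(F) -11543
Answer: B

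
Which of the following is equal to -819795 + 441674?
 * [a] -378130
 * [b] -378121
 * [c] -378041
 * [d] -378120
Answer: b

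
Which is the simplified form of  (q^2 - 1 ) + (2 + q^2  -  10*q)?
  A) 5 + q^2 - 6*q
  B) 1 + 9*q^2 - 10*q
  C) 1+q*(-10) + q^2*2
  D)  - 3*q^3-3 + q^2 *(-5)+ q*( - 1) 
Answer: C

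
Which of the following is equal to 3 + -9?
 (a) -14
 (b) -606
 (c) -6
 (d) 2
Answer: c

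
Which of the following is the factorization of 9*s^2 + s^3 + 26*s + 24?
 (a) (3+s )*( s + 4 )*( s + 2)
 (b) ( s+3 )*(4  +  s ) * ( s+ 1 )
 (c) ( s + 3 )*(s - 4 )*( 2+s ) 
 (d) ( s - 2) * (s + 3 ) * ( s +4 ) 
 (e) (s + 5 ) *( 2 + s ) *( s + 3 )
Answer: a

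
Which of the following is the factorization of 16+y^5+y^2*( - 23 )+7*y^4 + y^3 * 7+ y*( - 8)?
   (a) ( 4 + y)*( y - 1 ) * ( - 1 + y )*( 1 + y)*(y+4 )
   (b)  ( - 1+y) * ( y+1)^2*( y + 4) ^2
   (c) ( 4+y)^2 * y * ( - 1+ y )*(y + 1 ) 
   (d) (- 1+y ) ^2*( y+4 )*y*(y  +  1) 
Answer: a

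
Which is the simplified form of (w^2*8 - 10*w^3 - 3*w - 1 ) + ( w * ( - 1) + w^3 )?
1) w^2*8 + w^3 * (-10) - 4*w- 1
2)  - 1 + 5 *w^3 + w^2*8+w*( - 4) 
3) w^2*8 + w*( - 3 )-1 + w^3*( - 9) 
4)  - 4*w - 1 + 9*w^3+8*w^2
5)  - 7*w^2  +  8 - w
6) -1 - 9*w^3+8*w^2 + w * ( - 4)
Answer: 6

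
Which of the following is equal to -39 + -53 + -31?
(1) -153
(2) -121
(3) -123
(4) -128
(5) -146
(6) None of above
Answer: 3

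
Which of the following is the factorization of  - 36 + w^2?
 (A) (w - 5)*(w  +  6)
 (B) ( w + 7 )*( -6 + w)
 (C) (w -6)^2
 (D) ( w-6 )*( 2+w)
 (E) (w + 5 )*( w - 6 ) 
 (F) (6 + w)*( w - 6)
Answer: F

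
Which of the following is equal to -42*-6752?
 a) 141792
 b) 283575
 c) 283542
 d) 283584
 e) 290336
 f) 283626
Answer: d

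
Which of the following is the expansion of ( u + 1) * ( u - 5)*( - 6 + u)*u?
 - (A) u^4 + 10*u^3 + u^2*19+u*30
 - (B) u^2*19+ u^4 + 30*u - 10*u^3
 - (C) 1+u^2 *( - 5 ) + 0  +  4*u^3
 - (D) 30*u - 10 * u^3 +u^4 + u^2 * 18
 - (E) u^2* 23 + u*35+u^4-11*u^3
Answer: B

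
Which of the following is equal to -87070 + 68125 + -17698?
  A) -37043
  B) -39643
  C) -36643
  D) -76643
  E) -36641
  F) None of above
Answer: C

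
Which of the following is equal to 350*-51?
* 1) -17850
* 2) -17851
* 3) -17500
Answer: 1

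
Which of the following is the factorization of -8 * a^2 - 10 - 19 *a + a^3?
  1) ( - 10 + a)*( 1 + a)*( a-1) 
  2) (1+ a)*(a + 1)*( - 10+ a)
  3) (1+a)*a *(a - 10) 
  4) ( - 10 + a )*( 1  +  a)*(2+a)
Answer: 2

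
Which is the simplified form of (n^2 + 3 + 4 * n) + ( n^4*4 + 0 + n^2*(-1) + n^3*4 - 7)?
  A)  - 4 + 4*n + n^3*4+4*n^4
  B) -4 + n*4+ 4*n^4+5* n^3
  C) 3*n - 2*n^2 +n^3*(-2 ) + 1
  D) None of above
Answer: A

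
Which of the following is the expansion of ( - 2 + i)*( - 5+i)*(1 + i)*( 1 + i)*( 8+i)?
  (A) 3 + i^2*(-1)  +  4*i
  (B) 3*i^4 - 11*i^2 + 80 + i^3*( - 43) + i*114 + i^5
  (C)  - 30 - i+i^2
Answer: B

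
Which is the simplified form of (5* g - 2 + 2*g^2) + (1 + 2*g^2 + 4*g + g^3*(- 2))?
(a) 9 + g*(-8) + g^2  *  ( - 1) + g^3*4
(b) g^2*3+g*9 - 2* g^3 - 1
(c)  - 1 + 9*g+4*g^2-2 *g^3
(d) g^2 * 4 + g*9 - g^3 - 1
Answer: c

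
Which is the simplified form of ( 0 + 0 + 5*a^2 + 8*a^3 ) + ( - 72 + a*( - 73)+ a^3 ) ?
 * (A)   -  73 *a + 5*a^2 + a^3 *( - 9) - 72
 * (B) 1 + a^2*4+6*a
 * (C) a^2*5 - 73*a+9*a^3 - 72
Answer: C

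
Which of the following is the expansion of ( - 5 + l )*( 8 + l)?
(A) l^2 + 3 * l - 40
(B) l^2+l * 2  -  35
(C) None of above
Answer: A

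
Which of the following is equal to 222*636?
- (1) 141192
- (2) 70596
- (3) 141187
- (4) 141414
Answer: 1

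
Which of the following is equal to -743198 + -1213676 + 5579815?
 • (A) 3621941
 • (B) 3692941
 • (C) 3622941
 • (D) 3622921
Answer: C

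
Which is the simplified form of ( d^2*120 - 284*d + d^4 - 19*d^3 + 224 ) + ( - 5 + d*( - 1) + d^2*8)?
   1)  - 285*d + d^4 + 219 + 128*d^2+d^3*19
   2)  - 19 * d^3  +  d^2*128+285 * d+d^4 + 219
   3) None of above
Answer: 3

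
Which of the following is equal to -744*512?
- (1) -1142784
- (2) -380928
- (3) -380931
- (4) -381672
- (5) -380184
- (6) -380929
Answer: 2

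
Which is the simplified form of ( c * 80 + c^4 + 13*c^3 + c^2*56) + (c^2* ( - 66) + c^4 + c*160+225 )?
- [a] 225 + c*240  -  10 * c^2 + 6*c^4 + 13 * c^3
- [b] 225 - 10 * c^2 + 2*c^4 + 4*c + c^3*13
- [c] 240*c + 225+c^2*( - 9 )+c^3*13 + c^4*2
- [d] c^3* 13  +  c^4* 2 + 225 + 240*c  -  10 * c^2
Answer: d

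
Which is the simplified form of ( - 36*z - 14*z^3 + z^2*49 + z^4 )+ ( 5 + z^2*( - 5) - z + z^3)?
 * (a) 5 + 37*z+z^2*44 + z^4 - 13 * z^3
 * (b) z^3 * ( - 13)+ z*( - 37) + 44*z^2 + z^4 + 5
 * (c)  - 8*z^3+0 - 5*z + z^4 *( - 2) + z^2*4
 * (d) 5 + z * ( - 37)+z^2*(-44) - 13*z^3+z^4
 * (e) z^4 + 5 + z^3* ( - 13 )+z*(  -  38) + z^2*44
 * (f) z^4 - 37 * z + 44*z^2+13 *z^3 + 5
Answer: b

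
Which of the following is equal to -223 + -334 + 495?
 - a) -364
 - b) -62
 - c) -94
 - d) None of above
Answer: b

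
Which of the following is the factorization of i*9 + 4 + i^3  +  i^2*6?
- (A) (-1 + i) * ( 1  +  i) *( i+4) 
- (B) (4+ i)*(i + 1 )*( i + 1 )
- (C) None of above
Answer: B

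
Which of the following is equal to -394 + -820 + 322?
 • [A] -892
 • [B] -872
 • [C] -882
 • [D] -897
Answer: A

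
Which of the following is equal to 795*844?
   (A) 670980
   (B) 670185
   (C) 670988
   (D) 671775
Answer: A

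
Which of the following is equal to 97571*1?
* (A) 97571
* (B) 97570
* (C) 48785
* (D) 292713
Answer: A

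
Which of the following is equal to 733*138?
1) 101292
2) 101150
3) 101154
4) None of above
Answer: 3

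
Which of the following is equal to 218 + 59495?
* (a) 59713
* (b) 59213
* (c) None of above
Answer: a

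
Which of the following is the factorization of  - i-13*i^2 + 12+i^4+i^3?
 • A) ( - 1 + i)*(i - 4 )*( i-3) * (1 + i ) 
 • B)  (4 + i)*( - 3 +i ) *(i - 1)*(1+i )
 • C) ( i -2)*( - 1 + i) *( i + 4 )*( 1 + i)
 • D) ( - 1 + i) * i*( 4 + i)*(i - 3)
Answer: B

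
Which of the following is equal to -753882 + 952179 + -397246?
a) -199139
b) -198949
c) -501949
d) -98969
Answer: b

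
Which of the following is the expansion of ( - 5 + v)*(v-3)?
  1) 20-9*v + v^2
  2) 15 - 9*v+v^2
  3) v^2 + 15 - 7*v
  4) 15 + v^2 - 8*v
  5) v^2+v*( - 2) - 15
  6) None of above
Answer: 4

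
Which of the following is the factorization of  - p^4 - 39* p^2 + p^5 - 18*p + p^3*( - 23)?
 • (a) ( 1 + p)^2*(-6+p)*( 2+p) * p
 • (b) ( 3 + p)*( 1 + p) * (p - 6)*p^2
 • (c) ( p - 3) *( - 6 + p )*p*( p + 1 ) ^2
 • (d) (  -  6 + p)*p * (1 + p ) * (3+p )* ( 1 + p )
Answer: d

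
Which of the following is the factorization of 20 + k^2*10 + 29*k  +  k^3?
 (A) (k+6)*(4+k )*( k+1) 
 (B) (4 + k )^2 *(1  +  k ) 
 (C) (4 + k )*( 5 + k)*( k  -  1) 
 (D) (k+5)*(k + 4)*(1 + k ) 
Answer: D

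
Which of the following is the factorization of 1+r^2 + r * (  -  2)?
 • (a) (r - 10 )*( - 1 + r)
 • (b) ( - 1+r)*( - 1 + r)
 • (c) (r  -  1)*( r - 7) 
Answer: b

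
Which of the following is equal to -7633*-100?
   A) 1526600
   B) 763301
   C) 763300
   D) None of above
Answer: C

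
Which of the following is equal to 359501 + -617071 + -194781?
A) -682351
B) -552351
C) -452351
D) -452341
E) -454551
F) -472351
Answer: C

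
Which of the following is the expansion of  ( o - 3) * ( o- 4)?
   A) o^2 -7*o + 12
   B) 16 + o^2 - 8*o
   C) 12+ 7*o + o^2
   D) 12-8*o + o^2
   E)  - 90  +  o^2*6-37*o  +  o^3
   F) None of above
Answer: A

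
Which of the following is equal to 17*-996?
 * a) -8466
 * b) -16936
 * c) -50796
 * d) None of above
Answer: d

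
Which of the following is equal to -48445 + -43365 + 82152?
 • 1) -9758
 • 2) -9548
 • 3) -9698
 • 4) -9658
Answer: 4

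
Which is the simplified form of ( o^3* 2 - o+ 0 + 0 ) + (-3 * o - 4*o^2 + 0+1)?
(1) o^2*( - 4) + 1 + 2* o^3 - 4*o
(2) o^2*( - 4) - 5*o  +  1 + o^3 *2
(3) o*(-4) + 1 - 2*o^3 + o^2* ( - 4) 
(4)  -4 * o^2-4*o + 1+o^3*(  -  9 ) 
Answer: 1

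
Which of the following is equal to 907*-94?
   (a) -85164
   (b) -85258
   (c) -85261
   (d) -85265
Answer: b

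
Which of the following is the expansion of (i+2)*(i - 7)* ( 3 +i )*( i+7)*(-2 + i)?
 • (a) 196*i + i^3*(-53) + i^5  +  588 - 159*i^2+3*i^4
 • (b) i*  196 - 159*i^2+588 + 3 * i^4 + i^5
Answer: a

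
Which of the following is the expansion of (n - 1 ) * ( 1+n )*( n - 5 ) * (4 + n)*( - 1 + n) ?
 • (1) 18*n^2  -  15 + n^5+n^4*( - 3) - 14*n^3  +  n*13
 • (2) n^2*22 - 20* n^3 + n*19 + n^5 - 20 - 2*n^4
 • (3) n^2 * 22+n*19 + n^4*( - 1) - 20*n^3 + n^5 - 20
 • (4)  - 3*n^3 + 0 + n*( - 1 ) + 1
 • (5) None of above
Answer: 2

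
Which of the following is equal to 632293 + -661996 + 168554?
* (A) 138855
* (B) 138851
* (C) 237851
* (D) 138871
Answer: B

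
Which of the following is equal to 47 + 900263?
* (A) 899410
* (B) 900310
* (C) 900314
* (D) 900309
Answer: B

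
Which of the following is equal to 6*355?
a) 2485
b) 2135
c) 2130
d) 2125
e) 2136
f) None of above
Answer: c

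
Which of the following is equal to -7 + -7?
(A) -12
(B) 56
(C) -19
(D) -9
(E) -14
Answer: E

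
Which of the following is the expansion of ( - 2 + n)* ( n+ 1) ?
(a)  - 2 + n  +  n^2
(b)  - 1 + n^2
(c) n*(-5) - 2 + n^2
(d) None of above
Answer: d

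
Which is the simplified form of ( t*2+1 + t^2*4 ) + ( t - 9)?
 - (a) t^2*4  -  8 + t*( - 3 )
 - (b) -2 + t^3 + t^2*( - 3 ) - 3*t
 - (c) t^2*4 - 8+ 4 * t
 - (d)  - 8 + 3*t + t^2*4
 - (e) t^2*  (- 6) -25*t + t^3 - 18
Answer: d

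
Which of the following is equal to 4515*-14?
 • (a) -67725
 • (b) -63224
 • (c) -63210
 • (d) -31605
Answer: c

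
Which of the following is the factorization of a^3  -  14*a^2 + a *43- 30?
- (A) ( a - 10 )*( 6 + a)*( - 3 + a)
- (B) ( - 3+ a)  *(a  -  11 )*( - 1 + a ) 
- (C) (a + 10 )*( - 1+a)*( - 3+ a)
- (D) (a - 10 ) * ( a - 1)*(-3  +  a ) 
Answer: D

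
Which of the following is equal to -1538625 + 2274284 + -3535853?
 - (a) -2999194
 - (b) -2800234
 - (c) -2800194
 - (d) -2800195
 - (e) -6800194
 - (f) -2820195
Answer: c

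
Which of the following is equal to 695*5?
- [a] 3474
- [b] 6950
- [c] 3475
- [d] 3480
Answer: c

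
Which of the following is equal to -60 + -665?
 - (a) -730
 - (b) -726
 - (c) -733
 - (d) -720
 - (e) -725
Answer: e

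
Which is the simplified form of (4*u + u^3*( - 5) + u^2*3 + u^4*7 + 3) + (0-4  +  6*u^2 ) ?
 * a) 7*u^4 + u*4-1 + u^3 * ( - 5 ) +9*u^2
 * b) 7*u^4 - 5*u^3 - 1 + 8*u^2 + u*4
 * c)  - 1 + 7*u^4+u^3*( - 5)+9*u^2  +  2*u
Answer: a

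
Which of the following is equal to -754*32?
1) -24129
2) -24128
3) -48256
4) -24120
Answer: 2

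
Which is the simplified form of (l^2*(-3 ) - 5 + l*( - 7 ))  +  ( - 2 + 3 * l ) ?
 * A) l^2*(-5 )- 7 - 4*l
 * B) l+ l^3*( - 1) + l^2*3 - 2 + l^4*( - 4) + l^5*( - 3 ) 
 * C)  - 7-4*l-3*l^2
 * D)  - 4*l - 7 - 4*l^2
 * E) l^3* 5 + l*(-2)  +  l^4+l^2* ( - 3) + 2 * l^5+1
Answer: C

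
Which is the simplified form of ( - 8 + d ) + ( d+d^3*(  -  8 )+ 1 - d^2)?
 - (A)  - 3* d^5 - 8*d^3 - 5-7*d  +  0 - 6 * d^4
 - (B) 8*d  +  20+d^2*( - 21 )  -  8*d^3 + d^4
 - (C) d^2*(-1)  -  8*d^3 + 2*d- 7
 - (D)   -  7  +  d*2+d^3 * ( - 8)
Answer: C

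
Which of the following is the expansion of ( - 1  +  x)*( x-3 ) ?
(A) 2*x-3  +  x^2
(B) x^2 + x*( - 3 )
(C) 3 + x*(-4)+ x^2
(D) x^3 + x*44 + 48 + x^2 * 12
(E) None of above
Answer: C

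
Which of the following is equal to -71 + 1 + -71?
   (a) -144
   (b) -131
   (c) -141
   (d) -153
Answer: c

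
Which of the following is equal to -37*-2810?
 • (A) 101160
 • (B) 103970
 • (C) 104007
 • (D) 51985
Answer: B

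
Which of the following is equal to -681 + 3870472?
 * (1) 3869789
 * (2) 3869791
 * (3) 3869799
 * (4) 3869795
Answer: 2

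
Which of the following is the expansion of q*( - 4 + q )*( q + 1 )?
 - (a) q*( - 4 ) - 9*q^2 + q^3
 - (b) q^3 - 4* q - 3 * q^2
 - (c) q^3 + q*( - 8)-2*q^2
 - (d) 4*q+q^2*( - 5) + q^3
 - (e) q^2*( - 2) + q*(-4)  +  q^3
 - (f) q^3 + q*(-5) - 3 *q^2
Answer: b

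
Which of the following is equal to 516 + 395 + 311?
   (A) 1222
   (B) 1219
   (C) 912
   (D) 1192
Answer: A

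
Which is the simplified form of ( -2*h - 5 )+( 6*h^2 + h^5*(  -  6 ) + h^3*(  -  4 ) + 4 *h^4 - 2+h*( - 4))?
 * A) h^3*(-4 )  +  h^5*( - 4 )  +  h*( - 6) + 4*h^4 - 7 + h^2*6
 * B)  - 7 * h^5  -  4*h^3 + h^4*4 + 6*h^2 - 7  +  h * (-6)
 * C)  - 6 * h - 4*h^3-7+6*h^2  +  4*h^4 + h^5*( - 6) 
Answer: C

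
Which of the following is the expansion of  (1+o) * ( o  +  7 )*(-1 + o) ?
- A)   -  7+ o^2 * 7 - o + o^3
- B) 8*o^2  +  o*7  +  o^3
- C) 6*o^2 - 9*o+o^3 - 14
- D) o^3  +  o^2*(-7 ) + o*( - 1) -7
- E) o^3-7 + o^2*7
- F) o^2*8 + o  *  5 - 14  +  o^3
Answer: A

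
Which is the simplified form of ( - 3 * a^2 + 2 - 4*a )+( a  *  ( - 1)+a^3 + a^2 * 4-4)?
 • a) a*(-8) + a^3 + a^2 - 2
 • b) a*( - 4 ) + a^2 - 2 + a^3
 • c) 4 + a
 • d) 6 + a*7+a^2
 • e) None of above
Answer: e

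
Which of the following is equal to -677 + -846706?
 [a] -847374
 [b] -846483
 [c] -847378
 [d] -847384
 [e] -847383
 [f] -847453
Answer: e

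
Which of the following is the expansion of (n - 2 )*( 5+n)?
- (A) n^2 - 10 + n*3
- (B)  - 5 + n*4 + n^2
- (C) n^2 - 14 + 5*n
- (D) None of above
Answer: A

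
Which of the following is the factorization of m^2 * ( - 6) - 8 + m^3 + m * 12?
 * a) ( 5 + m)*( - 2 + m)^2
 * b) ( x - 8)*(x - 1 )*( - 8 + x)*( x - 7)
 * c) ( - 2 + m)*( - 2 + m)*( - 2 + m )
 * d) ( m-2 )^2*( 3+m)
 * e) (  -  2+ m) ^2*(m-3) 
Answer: c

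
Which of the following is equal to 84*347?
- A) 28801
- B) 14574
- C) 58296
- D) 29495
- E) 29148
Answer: E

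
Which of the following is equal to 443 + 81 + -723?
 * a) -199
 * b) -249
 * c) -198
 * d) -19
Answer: a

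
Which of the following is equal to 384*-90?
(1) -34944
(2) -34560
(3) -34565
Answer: 2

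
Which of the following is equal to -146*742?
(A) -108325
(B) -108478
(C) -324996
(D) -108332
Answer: D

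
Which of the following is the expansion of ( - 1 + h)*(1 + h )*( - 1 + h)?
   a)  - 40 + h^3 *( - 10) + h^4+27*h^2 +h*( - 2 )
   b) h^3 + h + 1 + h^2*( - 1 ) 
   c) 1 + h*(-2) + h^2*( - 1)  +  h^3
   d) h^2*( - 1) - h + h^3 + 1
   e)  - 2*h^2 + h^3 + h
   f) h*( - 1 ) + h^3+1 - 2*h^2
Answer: d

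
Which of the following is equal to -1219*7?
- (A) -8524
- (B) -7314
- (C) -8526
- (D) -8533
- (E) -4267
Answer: D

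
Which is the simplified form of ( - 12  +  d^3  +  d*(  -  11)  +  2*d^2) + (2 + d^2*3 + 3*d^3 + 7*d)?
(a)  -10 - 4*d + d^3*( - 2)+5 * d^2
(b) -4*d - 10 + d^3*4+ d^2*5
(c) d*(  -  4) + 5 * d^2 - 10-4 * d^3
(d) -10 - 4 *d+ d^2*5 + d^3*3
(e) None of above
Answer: b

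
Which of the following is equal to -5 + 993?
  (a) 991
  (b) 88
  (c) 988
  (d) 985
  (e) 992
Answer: c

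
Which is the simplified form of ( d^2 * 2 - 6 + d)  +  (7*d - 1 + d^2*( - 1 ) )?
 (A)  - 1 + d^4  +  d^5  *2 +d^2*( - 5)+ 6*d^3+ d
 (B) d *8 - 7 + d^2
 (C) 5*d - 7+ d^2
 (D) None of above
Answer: B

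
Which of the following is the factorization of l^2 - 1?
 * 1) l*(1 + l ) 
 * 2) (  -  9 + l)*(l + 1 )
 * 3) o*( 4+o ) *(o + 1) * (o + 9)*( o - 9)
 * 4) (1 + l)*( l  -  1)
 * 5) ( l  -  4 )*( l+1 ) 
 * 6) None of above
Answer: 4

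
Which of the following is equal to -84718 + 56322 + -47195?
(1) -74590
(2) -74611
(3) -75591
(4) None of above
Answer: 3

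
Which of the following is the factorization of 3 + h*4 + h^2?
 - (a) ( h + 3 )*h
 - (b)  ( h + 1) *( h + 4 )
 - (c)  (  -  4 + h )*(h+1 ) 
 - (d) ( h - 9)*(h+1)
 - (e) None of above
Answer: e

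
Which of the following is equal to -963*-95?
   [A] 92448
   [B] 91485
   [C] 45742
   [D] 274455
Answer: B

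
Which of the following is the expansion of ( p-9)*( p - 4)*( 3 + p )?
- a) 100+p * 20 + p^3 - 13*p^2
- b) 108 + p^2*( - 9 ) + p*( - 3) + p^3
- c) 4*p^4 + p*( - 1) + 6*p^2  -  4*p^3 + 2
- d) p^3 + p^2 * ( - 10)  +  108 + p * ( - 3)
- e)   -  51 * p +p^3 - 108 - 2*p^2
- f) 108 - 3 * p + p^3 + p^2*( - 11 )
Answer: d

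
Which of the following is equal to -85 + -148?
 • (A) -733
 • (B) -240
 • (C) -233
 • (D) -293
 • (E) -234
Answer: C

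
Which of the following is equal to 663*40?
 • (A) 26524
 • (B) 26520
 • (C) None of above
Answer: B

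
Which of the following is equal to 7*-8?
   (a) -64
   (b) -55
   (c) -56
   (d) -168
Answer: c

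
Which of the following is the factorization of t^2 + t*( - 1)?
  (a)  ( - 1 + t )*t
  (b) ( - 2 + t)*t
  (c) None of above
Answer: a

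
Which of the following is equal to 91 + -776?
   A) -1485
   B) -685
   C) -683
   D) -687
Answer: B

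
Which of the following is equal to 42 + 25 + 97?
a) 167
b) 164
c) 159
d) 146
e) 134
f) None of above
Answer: b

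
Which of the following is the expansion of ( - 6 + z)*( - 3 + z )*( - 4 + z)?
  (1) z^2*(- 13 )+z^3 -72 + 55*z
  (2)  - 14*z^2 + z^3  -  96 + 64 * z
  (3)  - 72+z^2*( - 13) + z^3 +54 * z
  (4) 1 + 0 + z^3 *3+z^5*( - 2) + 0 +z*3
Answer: 3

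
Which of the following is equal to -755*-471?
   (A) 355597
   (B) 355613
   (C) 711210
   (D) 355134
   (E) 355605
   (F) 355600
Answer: E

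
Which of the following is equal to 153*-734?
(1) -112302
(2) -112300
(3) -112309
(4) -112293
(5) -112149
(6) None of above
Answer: 1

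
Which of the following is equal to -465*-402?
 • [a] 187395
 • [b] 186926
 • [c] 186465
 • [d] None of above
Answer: d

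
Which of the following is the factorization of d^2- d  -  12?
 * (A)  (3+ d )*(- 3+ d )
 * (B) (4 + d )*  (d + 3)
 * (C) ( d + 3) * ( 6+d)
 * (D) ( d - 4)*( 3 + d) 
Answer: D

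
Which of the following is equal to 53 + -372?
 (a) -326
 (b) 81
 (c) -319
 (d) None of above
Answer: c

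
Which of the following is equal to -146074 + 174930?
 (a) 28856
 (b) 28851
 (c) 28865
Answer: a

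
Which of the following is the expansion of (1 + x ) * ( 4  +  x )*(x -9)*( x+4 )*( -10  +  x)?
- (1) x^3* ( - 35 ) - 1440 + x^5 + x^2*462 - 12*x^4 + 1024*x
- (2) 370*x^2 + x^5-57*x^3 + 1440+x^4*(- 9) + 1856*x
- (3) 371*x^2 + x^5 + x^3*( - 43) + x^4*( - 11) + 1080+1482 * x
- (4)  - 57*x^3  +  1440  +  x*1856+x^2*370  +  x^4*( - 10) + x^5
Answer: 4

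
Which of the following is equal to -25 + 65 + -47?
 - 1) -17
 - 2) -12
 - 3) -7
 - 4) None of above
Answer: 3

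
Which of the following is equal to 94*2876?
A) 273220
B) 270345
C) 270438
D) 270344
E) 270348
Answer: D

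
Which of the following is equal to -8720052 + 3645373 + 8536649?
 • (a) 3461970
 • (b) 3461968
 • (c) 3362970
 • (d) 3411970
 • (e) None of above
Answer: a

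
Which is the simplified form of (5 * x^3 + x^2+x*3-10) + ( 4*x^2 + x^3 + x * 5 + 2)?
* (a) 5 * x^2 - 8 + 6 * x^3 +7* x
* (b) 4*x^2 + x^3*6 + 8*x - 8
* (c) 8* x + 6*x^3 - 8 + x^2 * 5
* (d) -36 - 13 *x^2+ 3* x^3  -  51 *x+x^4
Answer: c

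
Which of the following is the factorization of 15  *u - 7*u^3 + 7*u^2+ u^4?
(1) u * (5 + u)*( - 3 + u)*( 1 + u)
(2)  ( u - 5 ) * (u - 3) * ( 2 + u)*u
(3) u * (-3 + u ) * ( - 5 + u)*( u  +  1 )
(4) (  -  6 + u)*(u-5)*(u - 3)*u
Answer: 3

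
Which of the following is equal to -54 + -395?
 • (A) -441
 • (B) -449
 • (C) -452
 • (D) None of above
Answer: B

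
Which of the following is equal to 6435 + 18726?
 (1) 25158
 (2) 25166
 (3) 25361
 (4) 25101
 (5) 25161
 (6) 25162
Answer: 5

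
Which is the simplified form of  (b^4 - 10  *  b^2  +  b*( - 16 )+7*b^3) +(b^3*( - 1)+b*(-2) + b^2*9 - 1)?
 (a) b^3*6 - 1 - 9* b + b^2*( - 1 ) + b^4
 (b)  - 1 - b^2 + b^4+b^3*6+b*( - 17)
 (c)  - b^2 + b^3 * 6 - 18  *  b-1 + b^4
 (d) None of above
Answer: c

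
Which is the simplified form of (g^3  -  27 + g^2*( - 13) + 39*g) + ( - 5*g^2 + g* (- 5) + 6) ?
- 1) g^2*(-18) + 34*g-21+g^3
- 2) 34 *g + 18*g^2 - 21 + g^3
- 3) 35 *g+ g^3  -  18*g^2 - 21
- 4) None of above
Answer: 1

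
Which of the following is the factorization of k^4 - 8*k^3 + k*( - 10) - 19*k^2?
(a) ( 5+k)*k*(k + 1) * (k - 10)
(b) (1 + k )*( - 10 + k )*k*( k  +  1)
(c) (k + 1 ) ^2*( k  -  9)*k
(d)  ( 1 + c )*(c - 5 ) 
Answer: b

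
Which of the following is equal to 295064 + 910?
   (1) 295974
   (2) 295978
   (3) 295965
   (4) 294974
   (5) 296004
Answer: 1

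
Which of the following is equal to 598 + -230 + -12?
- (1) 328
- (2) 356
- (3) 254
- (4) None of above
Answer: 2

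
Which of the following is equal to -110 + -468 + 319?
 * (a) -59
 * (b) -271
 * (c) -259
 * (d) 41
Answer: c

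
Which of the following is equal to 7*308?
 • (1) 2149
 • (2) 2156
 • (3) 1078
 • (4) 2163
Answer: 2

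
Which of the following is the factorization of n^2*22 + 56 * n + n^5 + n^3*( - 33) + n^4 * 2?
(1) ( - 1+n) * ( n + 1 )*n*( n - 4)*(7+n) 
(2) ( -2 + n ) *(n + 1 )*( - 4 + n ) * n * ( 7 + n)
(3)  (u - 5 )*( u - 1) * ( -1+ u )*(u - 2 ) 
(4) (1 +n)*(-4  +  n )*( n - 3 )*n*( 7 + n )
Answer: 2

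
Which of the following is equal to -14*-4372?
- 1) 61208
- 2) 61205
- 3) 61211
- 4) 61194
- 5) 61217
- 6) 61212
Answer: 1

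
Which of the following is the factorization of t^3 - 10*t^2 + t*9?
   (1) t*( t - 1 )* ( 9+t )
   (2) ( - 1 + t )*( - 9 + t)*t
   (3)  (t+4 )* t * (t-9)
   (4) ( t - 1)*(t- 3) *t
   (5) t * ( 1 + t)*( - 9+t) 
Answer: 2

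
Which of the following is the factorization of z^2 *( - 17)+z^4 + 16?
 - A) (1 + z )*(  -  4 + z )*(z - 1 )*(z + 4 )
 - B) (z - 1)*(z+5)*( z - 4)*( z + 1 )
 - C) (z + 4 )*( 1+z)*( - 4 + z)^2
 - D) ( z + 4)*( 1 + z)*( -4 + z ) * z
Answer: A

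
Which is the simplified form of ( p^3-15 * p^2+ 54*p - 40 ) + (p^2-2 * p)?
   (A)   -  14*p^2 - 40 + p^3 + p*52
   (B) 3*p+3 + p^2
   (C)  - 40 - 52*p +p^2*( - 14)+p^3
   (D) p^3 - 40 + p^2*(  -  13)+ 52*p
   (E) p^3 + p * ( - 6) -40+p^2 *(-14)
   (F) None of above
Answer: A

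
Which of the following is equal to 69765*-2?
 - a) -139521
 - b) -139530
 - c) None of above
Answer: b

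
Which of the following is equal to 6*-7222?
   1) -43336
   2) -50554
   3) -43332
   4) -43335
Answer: 3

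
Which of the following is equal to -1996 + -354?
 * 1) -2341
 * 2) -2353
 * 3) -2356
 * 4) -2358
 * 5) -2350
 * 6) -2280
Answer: 5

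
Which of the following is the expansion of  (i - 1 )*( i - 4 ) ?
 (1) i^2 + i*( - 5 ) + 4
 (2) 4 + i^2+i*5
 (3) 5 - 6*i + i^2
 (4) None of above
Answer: 1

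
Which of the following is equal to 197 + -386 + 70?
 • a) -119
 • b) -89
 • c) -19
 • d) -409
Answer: a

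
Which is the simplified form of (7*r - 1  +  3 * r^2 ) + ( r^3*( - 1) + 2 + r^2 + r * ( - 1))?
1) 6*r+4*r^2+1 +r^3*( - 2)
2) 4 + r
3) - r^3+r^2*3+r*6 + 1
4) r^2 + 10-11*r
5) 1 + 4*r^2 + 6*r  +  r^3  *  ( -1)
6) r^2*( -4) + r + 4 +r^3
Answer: 5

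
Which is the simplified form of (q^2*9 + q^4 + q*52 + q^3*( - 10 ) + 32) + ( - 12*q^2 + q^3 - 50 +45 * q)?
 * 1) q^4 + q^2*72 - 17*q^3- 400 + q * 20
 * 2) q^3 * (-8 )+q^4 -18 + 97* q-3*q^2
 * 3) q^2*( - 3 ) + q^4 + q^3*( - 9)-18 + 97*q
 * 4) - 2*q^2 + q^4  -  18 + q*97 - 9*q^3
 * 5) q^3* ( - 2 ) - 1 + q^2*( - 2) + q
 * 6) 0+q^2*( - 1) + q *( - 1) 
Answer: 3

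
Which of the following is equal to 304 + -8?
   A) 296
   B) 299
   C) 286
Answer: A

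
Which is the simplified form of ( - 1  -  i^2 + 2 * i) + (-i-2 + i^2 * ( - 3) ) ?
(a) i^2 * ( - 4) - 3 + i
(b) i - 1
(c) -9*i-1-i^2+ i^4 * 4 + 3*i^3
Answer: a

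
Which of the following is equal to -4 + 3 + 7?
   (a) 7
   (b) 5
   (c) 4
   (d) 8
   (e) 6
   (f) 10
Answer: e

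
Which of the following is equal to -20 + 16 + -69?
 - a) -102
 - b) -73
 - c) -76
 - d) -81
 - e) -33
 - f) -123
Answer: b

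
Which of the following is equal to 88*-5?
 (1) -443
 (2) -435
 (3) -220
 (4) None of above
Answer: 4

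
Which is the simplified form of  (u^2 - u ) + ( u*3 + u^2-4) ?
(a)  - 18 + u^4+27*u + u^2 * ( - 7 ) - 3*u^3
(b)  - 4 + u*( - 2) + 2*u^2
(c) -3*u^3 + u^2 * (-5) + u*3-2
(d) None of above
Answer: d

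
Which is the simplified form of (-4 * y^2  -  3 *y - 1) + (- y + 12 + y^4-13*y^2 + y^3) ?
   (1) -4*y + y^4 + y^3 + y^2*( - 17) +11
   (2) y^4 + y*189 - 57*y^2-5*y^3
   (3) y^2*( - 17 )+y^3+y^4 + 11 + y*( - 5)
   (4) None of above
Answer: 1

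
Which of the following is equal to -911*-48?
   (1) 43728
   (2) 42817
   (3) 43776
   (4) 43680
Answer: 1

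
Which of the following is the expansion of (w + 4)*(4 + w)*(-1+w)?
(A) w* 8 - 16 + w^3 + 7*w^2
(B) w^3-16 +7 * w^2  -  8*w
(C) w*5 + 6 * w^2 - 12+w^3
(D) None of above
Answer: A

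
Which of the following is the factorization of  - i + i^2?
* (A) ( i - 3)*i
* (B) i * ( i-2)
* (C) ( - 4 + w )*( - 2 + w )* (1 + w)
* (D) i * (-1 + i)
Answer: D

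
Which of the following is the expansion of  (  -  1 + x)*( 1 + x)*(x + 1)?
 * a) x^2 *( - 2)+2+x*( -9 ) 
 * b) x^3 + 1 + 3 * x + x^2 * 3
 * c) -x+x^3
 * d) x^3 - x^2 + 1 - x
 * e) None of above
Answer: e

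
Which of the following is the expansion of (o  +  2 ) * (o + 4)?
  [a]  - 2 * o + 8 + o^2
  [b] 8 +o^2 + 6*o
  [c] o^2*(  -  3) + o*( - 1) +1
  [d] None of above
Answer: b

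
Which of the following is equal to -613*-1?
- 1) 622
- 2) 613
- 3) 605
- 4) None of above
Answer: 2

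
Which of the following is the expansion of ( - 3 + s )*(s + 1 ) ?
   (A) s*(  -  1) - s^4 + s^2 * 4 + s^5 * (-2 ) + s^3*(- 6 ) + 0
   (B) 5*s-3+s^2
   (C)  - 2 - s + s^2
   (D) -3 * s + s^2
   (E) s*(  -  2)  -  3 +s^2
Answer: E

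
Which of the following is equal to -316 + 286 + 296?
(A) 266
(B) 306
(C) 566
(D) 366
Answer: A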